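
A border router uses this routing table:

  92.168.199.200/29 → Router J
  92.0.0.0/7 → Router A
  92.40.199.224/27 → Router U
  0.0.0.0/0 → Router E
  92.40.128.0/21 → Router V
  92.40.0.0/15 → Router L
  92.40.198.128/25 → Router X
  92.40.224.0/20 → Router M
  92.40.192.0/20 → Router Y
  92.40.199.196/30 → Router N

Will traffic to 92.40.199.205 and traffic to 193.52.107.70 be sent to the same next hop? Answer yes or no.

no

92.40.199.205: longest match 92.40.192.0/20 -> Router Y
193.52.107.70: longest match 0.0.0.0/0 -> Router E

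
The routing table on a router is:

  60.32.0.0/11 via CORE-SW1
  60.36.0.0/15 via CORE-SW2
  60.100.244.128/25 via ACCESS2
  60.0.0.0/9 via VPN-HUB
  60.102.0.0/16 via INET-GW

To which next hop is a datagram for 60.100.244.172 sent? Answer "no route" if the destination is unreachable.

Routes whose prefix contains 60.100.244.172:
  60.0.0.0/9 (60.0.0.0 - 60.127.255.255) -> VPN-HUB
  60.100.244.128/25 (60.100.244.128 - 60.100.244.255) -> ACCESS2
Longest matching prefix is /25 -> next hop ACCESS2.

ACCESS2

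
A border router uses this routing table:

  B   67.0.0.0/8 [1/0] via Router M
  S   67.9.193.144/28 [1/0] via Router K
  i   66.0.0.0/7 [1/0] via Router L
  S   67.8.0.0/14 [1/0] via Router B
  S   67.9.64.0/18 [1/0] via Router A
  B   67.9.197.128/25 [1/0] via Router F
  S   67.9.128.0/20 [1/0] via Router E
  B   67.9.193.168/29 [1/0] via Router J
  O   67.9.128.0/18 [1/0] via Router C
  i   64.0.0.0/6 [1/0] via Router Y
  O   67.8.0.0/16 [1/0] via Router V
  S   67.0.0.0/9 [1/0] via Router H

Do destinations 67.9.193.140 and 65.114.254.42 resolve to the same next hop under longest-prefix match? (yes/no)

no

67.9.193.140: longest match 67.8.0.0/14 -> Router B
65.114.254.42: longest match 64.0.0.0/6 -> Router Y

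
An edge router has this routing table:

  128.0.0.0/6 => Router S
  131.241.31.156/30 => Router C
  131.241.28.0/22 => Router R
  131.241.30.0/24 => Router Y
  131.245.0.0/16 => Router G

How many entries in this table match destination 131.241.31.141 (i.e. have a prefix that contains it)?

2

Prefixes containing 131.241.31.141:
  128.0.0.0/6 (128.0.0.0 - 131.255.255.255)
  131.241.28.0/22 (131.241.28.0 - 131.241.31.255)
Total matching entries: 2.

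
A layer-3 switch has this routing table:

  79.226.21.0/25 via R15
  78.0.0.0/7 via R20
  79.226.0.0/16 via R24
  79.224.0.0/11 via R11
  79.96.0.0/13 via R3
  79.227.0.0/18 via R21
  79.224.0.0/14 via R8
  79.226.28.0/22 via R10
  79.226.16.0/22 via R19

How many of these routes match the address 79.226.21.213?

Prefixes containing 79.226.21.213:
  78.0.0.0/7 (78.0.0.0 - 79.255.255.255)
  79.224.0.0/11 (79.224.0.0 - 79.255.255.255)
  79.224.0.0/14 (79.224.0.0 - 79.227.255.255)
  79.226.0.0/16 (79.226.0.0 - 79.226.255.255)
Total matching entries: 4.

4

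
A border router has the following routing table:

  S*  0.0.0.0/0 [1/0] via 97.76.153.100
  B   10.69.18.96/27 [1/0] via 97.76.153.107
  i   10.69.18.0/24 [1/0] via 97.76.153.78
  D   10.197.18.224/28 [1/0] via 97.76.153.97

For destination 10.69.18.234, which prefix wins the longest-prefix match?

10.69.18.0/24

Entries matching 10.69.18.234:
  0.0.0.0/0 (default, matches everything)
  10.69.18.0/24 (10.69.18.0 - 10.69.18.255)
Most specific is 10.69.18.0/24.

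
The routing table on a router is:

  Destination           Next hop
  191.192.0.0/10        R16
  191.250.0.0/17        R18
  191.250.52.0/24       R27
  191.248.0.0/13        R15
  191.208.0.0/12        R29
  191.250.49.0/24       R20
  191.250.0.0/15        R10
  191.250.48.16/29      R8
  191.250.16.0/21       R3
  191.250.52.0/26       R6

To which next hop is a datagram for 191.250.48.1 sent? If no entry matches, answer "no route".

R18

Routes whose prefix contains 191.250.48.1:
  191.192.0.0/10 (191.192.0.0 - 191.255.255.255) -> R16
  191.248.0.0/13 (191.248.0.0 - 191.255.255.255) -> R15
  191.250.0.0/15 (191.250.0.0 - 191.251.255.255) -> R10
  191.250.0.0/17 (191.250.0.0 - 191.250.127.255) -> R18
More-specific entries that do NOT match:
  191.250.48.16/29 (191.250.48.16 - 191.250.48.23) does not contain 191.250.48.1
  191.250.52.0/26 (191.250.52.0 - 191.250.52.63) does not contain 191.250.48.1
  191.250.52.0/24 (191.250.52.0 - 191.250.52.255) does not contain 191.250.48.1
  191.250.49.0/24 (191.250.49.0 - 191.250.49.255) does not contain 191.250.48.1
  191.250.16.0/21 (191.250.16.0 - 191.250.23.255) does not contain 191.250.48.1
Longest matching prefix is /17 -> next hop R18.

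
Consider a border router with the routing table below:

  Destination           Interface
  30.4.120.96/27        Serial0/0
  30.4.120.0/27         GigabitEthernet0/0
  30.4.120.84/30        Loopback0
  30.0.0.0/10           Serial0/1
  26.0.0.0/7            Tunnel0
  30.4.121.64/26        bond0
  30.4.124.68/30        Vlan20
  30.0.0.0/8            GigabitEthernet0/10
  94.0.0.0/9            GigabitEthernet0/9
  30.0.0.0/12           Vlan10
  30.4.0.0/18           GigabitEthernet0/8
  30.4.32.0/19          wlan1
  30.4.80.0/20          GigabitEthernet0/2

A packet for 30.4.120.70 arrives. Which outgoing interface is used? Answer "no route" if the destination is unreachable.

Routes whose prefix contains 30.4.120.70:
  30.0.0.0/8 (30.0.0.0 - 30.255.255.255) -> GigabitEthernet0/10
  30.0.0.0/10 (30.0.0.0 - 30.63.255.255) -> Serial0/1
  30.0.0.0/12 (30.0.0.0 - 30.15.255.255) -> Vlan10
More-specific entries that do NOT match:
  30.4.120.84/30 (30.4.120.84 - 30.4.120.87) does not contain 30.4.120.70
  30.4.124.68/30 (30.4.124.68 - 30.4.124.71) does not contain 30.4.120.70
  30.4.120.96/27 (30.4.120.96 - 30.4.120.127) does not contain 30.4.120.70
  30.4.120.0/27 (30.4.120.0 - 30.4.120.31) does not contain 30.4.120.70
  30.4.121.64/26 (30.4.121.64 - 30.4.121.127) does not contain 30.4.120.70
  30.4.80.0/20 (30.4.80.0 - 30.4.95.255) does not contain 30.4.120.70
  30.4.32.0/19 (30.4.32.0 - 30.4.63.255) does not contain 30.4.120.70
  30.4.0.0/18 (30.4.0.0 - 30.4.63.255) does not contain 30.4.120.70
Longest matching prefix is /12 -> interface Vlan10.

Vlan10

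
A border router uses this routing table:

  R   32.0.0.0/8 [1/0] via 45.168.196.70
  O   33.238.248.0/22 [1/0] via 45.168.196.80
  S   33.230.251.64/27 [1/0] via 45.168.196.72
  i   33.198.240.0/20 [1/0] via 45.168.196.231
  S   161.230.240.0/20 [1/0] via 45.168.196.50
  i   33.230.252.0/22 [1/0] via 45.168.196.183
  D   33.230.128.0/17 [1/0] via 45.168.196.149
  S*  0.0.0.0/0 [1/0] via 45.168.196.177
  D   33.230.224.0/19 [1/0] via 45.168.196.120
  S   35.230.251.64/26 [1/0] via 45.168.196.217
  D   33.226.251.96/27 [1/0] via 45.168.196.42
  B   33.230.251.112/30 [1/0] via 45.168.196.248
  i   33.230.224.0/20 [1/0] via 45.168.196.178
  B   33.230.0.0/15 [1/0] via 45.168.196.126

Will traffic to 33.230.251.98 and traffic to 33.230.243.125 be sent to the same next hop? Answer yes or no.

33.230.251.98: longest match 33.230.224.0/19 -> 45.168.196.120
33.230.243.125: longest match 33.230.224.0/19 -> 45.168.196.120

yes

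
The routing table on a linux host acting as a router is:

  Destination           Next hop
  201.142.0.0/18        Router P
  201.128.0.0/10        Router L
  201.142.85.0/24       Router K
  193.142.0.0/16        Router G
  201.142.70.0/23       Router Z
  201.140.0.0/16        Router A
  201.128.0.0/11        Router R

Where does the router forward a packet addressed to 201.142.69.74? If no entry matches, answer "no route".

Router R

Routes whose prefix contains 201.142.69.74:
  201.128.0.0/10 (201.128.0.0 - 201.191.255.255) -> Router L
  201.128.0.0/11 (201.128.0.0 - 201.159.255.255) -> Router R
More-specific entries that do NOT match:
  201.142.85.0/24 (201.142.85.0 - 201.142.85.255) does not contain 201.142.69.74
  201.142.70.0/23 (201.142.70.0 - 201.142.71.255) does not contain 201.142.69.74
  201.142.0.0/18 (201.142.0.0 - 201.142.63.255) does not contain 201.142.69.74
  193.142.0.0/16 (193.142.0.0 - 193.142.255.255) does not contain 201.142.69.74
  201.140.0.0/16 (201.140.0.0 - 201.140.255.255) does not contain 201.142.69.74
Longest matching prefix is /11 -> next hop Router R.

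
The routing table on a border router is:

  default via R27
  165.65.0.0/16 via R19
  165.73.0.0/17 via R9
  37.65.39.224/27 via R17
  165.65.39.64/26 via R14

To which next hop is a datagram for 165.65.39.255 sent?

Routes whose prefix contains 165.65.39.255:
  0.0.0.0/0 (default, matches everything) -> R27
  165.65.0.0/16 (165.65.0.0 - 165.65.255.255) -> R19
More-specific entries that do NOT match:
  37.65.39.224/27 (37.65.39.224 - 37.65.39.255) does not contain 165.65.39.255
  165.65.39.64/26 (165.65.39.64 - 165.65.39.127) does not contain 165.65.39.255
  165.73.0.0/17 (165.73.0.0 - 165.73.127.255) does not contain 165.65.39.255
Longest matching prefix is /16 -> next hop R19.

R19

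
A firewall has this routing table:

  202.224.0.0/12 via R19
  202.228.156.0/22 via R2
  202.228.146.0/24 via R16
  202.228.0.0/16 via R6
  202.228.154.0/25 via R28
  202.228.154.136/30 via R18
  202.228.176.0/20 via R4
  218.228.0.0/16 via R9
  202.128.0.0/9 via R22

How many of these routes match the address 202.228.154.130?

Prefixes containing 202.228.154.130:
  202.128.0.0/9 (202.128.0.0 - 202.255.255.255)
  202.224.0.0/12 (202.224.0.0 - 202.239.255.255)
  202.228.0.0/16 (202.228.0.0 - 202.228.255.255)
Total matching entries: 3.

3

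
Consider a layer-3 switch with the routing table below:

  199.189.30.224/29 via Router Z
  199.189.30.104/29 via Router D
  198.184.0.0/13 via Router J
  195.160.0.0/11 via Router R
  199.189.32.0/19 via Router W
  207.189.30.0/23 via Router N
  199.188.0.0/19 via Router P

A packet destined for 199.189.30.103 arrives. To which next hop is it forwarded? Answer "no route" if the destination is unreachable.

no route

No entry's prefix contains 199.189.30.103; there is no default route.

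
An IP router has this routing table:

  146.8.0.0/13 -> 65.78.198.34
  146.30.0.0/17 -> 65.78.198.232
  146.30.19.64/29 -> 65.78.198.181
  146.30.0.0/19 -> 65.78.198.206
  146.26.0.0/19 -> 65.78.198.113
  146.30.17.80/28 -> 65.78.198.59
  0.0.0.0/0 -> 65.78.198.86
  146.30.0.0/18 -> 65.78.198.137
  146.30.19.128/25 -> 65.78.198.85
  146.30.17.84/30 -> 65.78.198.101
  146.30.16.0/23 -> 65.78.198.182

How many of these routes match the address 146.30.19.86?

Prefixes containing 146.30.19.86:
  0.0.0.0/0 (default, matches everything)
  146.30.0.0/17 (146.30.0.0 - 146.30.127.255)
  146.30.0.0/18 (146.30.0.0 - 146.30.63.255)
  146.30.0.0/19 (146.30.0.0 - 146.30.31.255)
Total matching entries: 4.

4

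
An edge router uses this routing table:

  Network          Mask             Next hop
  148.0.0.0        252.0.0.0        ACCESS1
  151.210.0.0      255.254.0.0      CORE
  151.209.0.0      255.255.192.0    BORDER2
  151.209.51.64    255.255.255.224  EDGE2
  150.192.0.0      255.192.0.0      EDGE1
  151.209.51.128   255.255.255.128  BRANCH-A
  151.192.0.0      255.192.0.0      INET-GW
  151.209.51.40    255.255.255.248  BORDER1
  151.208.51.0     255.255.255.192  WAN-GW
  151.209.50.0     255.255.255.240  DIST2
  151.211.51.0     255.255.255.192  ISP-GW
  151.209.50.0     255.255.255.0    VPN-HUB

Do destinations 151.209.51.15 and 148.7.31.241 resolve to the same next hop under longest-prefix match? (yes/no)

151.209.51.15: longest match 151.209.0.0/18 -> BORDER2
148.7.31.241: longest match 148.0.0.0/6 -> ACCESS1

no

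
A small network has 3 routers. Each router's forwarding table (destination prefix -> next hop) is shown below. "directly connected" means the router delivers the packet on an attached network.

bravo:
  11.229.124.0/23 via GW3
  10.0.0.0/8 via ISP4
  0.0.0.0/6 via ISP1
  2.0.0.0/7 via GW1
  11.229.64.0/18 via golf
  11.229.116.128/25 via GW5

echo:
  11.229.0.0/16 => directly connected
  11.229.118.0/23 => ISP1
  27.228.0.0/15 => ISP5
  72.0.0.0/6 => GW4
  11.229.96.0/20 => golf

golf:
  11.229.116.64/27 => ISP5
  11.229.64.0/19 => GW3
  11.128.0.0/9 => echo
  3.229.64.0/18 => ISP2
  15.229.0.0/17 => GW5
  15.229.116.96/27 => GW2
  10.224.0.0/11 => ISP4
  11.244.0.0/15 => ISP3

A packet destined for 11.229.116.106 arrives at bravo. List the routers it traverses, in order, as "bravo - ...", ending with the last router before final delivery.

At bravo: longest match for 11.229.116.106 is 11.229.64.0/18 -> golf
At golf: longest match for 11.229.116.106 is 11.128.0.0/9 -> echo
At echo: longest match for 11.229.116.106 is 11.229.0.0/16 -> directly connected

bravo - golf - echo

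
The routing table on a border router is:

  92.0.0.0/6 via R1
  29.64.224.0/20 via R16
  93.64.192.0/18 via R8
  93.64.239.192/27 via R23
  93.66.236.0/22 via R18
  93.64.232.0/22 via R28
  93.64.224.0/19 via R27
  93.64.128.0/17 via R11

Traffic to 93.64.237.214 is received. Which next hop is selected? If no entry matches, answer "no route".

Routes whose prefix contains 93.64.237.214:
  92.0.0.0/6 (92.0.0.0 - 95.255.255.255) -> R1
  93.64.128.0/17 (93.64.128.0 - 93.64.255.255) -> R11
  93.64.192.0/18 (93.64.192.0 - 93.64.255.255) -> R8
  93.64.224.0/19 (93.64.224.0 - 93.64.255.255) -> R27
More-specific entries that do NOT match:
  93.64.239.192/27 (93.64.239.192 - 93.64.239.223) does not contain 93.64.237.214
  93.66.236.0/22 (93.66.236.0 - 93.66.239.255) does not contain 93.64.237.214
  93.64.232.0/22 (93.64.232.0 - 93.64.235.255) does not contain 93.64.237.214
  29.64.224.0/20 (29.64.224.0 - 29.64.239.255) does not contain 93.64.237.214
Longest matching prefix is /19 -> next hop R27.

R27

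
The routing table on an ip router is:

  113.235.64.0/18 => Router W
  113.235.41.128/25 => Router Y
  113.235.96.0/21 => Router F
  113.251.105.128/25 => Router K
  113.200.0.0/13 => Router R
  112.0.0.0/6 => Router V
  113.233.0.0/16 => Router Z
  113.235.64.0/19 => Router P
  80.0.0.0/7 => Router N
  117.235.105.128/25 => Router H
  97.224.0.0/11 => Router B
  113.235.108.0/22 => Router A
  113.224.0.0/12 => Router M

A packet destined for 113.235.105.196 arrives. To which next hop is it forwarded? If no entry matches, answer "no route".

Router W

Routes whose prefix contains 113.235.105.196:
  112.0.0.0/6 (112.0.0.0 - 115.255.255.255) -> Router V
  113.224.0.0/12 (113.224.0.0 - 113.239.255.255) -> Router M
  113.235.64.0/18 (113.235.64.0 - 113.235.127.255) -> Router W
More-specific entries that do NOT match:
  113.235.41.128/25 (113.235.41.128 - 113.235.41.255) does not contain 113.235.105.196
  113.251.105.128/25 (113.251.105.128 - 113.251.105.255) does not contain 113.235.105.196
  117.235.105.128/25 (117.235.105.128 - 117.235.105.255) does not contain 113.235.105.196
  113.235.108.0/22 (113.235.108.0 - 113.235.111.255) does not contain 113.235.105.196
  113.235.96.0/21 (113.235.96.0 - 113.235.103.255) does not contain 113.235.105.196
  113.235.64.0/19 (113.235.64.0 - 113.235.95.255) does not contain 113.235.105.196
Longest matching prefix is /18 -> next hop Router W.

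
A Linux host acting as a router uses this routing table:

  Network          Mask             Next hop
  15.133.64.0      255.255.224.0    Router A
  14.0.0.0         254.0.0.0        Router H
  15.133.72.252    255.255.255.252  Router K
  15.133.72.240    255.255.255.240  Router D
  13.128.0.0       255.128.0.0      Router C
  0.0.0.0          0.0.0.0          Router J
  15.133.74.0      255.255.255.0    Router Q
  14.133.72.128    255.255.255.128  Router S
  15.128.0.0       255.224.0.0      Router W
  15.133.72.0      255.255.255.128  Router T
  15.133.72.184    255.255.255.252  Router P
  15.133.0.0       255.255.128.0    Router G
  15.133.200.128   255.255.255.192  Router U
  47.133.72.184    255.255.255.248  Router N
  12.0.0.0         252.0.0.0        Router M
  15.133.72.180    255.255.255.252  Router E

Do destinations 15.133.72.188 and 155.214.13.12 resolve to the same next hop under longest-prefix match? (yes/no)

15.133.72.188: longest match 15.133.64.0/19 -> Router A
155.214.13.12: longest match 0.0.0.0/0 -> Router J

no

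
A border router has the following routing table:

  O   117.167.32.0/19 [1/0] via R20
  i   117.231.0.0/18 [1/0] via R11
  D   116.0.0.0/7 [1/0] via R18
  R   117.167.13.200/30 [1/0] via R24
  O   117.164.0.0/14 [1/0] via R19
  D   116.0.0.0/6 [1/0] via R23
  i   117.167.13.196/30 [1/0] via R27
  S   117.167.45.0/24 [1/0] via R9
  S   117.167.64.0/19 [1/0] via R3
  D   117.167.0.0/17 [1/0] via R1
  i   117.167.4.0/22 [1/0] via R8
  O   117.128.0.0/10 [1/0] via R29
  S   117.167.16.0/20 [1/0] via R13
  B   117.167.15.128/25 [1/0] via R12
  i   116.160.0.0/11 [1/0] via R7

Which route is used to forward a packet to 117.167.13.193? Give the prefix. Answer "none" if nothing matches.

117.167.0.0/17

Entries matching 117.167.13.193:
  116.0.0.0/6 (116.0.0.0 - 119.255.255.255)
  116.0.0.0/7 (116.0.0.0 - 117.255.255.255)
  117.128.0.0/10 (117.128.0.0 - 117.191.255.255)
  117.164.0.0/14 (117.164.0.0 - 117.167.255.255)
  117.167.0.0/17 (117.167.0.0 - 117.167.127.255)
Most specific is 117.167.0.0/17.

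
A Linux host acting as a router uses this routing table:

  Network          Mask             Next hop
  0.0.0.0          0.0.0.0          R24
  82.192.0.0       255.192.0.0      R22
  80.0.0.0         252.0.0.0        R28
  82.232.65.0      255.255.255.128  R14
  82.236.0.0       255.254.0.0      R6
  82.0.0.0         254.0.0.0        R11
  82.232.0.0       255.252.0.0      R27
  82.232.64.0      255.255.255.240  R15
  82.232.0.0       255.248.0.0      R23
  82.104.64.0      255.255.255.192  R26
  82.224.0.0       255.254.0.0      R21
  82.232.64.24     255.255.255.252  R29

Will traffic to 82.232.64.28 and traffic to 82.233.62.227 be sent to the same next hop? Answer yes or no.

yes

82.232.64.28: longest match 82.232.0.0/14 -> R27
82.233.62.227: longest match 82.232.0.0/14 -> R27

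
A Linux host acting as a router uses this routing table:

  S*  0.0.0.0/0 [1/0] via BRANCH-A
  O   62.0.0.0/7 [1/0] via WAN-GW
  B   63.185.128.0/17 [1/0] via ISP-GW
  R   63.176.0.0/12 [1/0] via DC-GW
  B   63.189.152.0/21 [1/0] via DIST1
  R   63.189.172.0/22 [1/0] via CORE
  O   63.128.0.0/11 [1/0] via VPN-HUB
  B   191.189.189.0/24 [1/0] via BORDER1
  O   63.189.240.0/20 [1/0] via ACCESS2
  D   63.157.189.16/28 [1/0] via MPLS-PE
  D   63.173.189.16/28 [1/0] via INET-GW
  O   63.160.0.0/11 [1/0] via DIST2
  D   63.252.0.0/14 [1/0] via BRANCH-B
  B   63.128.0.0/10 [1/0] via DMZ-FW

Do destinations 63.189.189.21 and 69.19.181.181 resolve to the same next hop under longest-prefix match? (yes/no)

63.189.189.21: longest match 63.176.0.0/12 -> DC-GW
69.19.181.181: longest match 0.0.0.0/0 -> BRANCH-A

no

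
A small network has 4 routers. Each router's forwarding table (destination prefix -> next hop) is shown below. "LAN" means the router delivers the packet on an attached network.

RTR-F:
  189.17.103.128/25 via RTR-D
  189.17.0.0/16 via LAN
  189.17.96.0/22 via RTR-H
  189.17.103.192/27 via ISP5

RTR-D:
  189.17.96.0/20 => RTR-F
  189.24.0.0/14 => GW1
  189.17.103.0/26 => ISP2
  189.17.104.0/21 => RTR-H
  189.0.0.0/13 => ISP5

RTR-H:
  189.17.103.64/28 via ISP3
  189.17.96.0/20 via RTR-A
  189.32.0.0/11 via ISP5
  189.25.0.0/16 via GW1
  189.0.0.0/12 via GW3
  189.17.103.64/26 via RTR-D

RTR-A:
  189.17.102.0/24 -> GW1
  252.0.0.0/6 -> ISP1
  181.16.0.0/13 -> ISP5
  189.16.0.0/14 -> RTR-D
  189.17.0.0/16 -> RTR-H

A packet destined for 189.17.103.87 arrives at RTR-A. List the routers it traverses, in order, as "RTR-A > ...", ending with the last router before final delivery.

At RTR-A: longest match for 189.17.103.87 is 189.17.0.0/16 -> RTR-H
At RTR-H: longest match for 189.17.103.87 is 189.17.103.64/26 -> RTR-D
At RTR-D: longest match for 189.17.103.87 is 189.17.96.0/20 -> RTR-F
At RTR-F: longest match for 189.17.103.87 is 189.17.0.0/16 -> LAN

RTR-A > RTR-H > RTR-D > RTR-F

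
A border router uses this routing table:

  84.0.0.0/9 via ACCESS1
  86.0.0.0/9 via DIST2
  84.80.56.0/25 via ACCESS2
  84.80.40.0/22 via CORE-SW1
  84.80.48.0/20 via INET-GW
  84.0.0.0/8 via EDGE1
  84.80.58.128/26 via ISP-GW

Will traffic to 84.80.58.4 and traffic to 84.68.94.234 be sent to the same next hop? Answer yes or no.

84.80.58.4: longest match 84.80.48.0/20 -> INET-GW
84.68.94.234: longest match 84.0.0.0/9 -> ACCESS1

no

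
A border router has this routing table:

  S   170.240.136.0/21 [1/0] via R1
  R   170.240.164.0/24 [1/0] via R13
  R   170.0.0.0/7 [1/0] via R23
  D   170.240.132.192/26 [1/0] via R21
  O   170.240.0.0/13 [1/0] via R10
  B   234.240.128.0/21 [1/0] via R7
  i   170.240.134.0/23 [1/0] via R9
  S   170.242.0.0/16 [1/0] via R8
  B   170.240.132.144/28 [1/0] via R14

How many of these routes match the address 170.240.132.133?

Prefixes containing 170.240.132.133:
  170.0.0.0/7 (170.0.0.0 - 171.255.255.255)
  170.240.0.0/13 (170.240.0.0 - 170.247.255.255)
Total matching entries: 2.

2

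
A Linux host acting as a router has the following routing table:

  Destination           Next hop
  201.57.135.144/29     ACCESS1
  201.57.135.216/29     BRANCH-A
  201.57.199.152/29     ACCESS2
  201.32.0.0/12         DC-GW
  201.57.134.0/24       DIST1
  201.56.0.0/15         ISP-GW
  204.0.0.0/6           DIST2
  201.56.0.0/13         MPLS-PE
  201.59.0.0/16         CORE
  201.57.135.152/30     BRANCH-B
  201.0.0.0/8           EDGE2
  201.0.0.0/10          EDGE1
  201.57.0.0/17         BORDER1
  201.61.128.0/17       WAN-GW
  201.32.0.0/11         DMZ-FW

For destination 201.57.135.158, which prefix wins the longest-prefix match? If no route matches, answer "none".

Entries matching 201.57.135.158:
  201.0.0.0/8 (201.0.0.0 - 201.255.255.255)
  201.0.0.0/10 (201.0.0.0 - 201.63.255.255)
  201.32.0.0/11 (201.32.0.0 - 201.63.255.255)
  201.56.0.0/13 (201.56.0.0 - 201.63.255.255)
  201.56.0.0/15 (201.56.0.0 - 201.57.255.255)
Most specific is 201.56.0.0/15.

201.56.0.0/15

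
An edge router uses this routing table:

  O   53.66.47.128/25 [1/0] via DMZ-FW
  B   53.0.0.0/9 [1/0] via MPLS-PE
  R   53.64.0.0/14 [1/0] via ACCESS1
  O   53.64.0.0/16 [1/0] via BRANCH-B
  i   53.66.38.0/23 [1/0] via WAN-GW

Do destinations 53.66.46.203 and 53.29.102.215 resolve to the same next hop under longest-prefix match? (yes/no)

no

53.66.46.203: longest match 53.64.0.0/14 -> ACCESS1
53.29.102.215: longest match 53.0.0.0/9 -> MPLS-PE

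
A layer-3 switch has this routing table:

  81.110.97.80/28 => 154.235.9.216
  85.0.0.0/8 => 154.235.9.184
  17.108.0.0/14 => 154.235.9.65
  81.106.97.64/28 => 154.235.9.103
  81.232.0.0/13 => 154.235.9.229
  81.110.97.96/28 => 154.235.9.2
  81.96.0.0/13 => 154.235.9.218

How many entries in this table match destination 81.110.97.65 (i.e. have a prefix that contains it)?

No listed prefix contains 81.110.97.65.
Total matching entries: 0.

0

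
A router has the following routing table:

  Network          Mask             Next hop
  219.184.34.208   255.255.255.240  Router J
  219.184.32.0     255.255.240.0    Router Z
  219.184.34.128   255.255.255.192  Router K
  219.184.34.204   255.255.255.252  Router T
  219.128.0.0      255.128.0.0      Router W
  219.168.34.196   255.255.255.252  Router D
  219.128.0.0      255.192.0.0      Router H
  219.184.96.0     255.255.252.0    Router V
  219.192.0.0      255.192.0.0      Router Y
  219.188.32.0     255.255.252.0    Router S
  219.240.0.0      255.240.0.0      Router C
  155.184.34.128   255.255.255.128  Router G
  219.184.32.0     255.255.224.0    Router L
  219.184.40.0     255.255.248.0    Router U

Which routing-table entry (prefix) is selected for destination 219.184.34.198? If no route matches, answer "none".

219.184.32.0/20

Entries matching 219.184.34.198:
  219.128.0.0/9 (219.128.0.0 - 219.255.255.255)
  219.128.0.0/10 (219.128.0.0 - 219.191.255.255)
  219.184.32.0/19 (219.184.32.0 - 219.184.63.255)
  219.184.32.0/20 (219.184.32.0 - 219.184.47.255)
Most specific is 219.184.32.0/20.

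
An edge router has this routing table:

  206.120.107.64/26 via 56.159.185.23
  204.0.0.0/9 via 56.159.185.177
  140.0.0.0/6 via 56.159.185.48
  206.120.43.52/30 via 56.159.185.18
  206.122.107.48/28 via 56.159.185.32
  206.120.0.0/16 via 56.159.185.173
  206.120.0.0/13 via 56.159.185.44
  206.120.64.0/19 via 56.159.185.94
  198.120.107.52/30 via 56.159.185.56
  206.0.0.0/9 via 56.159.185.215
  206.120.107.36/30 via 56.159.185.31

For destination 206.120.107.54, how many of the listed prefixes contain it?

3

Prefixes containing 206.120.107.54:
  206.0.0.0/9 (206.0.0.0 - 206.127.255.255)
  206.120.0.0/13 (206.120.0.0 - 206.127.255.255)
  206.120.0.0/16 (206.120.0.0 - 206.120.255.255)
Total matching entries: 3.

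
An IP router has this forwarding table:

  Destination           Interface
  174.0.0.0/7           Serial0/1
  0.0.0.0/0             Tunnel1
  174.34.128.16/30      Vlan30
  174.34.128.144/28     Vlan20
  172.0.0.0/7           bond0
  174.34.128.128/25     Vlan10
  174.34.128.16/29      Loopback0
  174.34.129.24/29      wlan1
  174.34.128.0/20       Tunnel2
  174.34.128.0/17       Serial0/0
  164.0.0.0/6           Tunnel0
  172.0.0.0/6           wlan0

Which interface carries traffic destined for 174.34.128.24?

Tunnel2

Routes whose prefix contains 174.34.128.24:
  0.0.0.0/0 (default, matches everything) -> Tunnel1
  172.0.0.0/6 (172.0.0.0 - 175.255.255.255) -> wlan0
  174.0.0.0/7 (174.0.0.0 - 175.255.255.255) -> Serial0/1
  174.34.128.0/17 (174.34.128.0 - 174.34.255.255) -> Serial0/0
  174.34.128.0/20 (174.34.128.0 - 174.34.143.255) -> Tunnel2
More-specific entries that do NOT match:
  174.34.128.16/30 (174.34.128.16 - 174.34.128.19) does not contain 174.34.128.24
  174.34.128.16/29 (174.34.128.16 - 174.34.128.23) does not contain 174.34.128.24
  174.34.129.24/29 (174.34.129.24 - 174.34.129.31) does not contain 174.34.128.24
  174.34.128.144/28 (174.34.128.144 - 174.34.128.159) does not contain 174.34.128.24
  174.34.128.128/25 (174.34.128.128 - 174.34.128.255) does not contain 174.34.128.24
Longest matching prefix is /20 -> interface Tunnel2.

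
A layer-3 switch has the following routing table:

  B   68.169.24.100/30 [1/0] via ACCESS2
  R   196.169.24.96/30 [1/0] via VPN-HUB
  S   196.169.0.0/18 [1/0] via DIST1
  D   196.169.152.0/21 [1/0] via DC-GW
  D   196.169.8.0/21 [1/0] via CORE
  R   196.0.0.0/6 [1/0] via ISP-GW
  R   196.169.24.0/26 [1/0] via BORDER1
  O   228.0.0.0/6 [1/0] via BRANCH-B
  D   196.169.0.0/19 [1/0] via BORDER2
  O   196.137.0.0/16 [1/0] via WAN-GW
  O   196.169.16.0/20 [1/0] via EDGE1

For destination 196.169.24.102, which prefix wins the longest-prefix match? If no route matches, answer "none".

196.169.16.0/20

Entries matching 196.169.24.102:
  196.0.0.0/6 (196.0.0.0 - 199.255.255.255)
  196.169.0.0/18 (196.169.0.0 - 196.169.63.255)
  196.169.0.0/19 (196.169.0.0 - 196.169.31.255)
  196.169.16.0/20 (196.169.16.0 - 196.169.31.255)
Most specific is 196.169.16.0/20.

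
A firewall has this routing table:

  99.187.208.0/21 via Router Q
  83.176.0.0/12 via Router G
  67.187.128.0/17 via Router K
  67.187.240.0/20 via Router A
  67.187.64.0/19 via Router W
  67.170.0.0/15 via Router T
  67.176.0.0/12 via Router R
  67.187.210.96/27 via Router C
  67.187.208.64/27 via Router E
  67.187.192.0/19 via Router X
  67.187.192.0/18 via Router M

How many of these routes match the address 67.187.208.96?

4

Prefixes containing 67.187.208.96:
  67.176.0.0/12 (67.176.0.0 - 67.191.255.255)
  67.187.128.0/17 (67.187.128.0 - 67.187.255.255)
  67.187.192.0/18 (67.187.192.0 - 67.187.255.255)
  67.187.192.0/19 (67.187.192.0 - 67.187.223.255)
Total matching entries: 4.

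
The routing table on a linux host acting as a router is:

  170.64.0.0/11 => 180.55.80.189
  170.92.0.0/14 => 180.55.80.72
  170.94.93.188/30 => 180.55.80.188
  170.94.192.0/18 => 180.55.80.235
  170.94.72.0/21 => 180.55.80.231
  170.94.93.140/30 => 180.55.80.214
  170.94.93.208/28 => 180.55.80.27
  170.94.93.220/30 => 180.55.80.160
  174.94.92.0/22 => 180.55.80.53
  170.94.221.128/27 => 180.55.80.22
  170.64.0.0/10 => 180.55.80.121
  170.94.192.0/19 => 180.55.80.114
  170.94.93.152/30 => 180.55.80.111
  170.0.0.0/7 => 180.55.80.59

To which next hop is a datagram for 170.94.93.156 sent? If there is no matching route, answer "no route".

180.55.80.72

Routes whose prefix contains 170.94.93.156:
  170.0.0.0/7 (170.0.0.0 - 171.255.255.255) -> 180.55.80.59
  170.64.0.0/10 (170.64.0.0 - 170.127.255.255) -> 180.55.80.121
  170.64.0.0/11 (170.64.0.0 - 170.95.255.255) -> 180.55.80.189
  170.92.0.0/14 (170.92.0.0 - 170.95.255.255) -> 180.55.80.72
More-specific entries that do NOT match:
  170.94.93.188/30 (170.94.93.188 - 170.94.93.191) does not contain 170.94.93.156
  170.94.93.140/30 (170.94.93.140 - 170.94.93.143) does not contain 170.94.93.156
  170.94.93.220/30 (170.94.93.220 - 170.94.93.223) does not contain 170.94.93.156
  170.94.93.152/30 (170.94.93.152 - 170.94.93.155) does not contain 170.94.93.156
  170.94.93.208/28 (170.94.93.208 - 170.94.93.223) does not contain 170.94.93.156
  170.94.221.128/27 (170.94.221.128 - 170.94.221.159) does not contain 170.94.93.156
  174.94.92.0/22 (174.94.92.0 - 174.94.95.255) does not contain 170.94.93.156
  170.94.72.0/21 (170.94.72.0 - 170.94.79.255) does not contain 170.94.93.156
  170.94.192.0/19 (170.94.192.0 - 170.94.223.255) does not contain 170.94.93.156
  170.94.192.0/18 (170.94.192.0 - 170.94.255.255) does not contain 170.94.93.156
Longest matching prefix is /14 -> next hop 180.55.80.72.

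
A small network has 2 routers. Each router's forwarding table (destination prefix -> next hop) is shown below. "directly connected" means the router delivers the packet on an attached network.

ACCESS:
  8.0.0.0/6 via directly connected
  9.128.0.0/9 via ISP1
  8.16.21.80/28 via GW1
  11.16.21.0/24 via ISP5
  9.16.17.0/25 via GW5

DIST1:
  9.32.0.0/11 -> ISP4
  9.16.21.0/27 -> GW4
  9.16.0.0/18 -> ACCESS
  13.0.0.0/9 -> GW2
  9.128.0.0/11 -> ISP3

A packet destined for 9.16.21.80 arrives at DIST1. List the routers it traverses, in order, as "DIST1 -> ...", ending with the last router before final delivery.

At DIST1: longest match for 9.16.21.80 is 9.16.0.0/18 -> ACCESS
At ACCESS: longest match for 9.16.21.80 is 8.0.0.0/6 -> directly connected

DIST1 -> ACCESS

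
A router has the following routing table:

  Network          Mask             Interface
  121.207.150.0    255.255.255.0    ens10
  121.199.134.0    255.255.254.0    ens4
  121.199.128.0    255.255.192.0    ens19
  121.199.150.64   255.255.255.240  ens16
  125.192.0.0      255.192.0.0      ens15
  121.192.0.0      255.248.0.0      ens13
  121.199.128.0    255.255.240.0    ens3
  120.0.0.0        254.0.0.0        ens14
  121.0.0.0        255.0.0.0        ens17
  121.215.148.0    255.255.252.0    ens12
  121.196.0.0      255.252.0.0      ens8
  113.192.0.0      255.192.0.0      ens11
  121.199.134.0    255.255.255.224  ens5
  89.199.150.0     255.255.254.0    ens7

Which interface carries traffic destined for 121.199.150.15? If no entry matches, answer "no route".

Routes whose prefix contains 121.199.150.15:
  120.0.0.0/7 (120.0.0.0 - 121.255.255.255) -> ens14
  121.0.0.0/8 (121.0.0.0 - 121.255.255.255) -> ens17
  121.192.0.0/13 (121.192.0.0 - 121.199.255.255) -> ens13
  121.196.0.0/14 (121.196.0.0 - 121.199.255.255) -> ens8
  121.199.128.0/18 (121.199.128.0 - 121.199.191.255) -> ens19
More-specific entries that do NOT match:
  121.199.150.64/28 (121.199.150.64 - 121.199.150.79) does not contain 121.199.150.15
  121.199.134.0/27 (121.199.134.0 - 121.199.134.31) does not contain 121.199.150.15
  121.207.150.0/24 (121.207.150.0 - 121.207.150.255) does not contain 121.199.150.15
  121.199.134.0/23 (121.199.134.0 - 121.199.135.255) does not contain 121.199.150.15
  89.199.150.0/23 (89.199.150.0 - 89.199.151.255) does not contain 121.199.150.15
  121.215.148.0/22 (121.215.148.0 - 121.215.151.255) does not contain 121.199.150.15
  121.199.128.0/20 (121.199.128.0 - 121.199.143.255) does not contain 121.199.150.15
Longest matching prefix is /18 -> interface ens19.

ens19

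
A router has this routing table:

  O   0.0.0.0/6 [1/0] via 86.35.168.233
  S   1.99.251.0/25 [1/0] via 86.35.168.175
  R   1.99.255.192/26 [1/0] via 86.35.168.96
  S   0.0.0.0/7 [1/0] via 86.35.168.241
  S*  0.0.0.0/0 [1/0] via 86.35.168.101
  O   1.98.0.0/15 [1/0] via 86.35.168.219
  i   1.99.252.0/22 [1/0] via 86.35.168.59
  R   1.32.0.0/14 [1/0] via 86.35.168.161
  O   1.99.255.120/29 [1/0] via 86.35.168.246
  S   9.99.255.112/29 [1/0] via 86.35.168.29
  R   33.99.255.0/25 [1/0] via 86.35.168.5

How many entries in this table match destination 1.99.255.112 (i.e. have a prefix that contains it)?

5

Prefixes containing 1.99.255.112:
  0.0.0.0/0 (default, matches everything)
  0.0.0.0/6 (0.0.0.0 - 3.255.255.255)
  0.0.0.0/7 (0.0.0.0 - 1.255.255.255)
  1.98.0.0/15 (1.98.0.0 - 1.99.255.255)
  1.99.252.0/22 (1.99.252.0 - 1.99.255.255)
Total matching entries: 5.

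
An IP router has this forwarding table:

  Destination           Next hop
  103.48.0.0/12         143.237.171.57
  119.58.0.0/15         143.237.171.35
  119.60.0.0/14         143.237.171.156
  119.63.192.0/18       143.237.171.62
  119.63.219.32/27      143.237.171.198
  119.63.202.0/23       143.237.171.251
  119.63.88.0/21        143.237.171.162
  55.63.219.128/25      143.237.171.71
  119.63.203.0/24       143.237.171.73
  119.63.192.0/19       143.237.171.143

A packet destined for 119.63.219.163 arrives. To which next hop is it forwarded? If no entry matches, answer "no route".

143.237.171.143

Routes whose prefix contains 119.63.219.163:
  119.60.0.0/14 (119.60.0.0 - 119.63.255.255) -> 143.237.171.156
  119.63.192.0/18 (119.63.192.0 - 119.63.255.255) -> 143.237.171.62
  119.63.192.0/19 (119.63.192.0 - 119.63.223.255) -> 143.237.171.143
More-specific entries that do NOT match:
  119.63.219.32/27 (119.63.219.32 - 119.63.219.63) does not contain 119.63.219.163
  55.63.219.128/25 (55.63.219.128 - 55.63.219.255) does not contain 119.63.219.163
  119.63.203.0/24 (119.63.203.0 - 119.63.203.255) does not contain 119.63.219.163
  119.63.202.0/23 (119.63.202.0 - 119.63.203.255) does not contain 119.63.219.163
  119.63.88.0/21 (119.63.88.0 - 119.63.95.255) does not contain 119.63.219.163
Longest matching prefix is /19 -> next hop 143.237.171.143.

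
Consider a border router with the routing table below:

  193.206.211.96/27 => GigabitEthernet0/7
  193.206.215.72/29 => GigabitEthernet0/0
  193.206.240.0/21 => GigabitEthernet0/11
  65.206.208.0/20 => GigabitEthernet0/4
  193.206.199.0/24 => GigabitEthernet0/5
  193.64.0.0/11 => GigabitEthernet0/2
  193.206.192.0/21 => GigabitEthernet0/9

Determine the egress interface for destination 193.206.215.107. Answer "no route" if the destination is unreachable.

No entry's prefix contains 193.206.215.107; there is no default route.

no route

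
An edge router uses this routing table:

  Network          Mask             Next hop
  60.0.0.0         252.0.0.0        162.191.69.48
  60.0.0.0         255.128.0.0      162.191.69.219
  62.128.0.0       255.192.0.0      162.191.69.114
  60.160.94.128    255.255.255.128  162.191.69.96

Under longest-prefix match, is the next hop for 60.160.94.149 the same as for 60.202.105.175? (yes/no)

no

60.160.94.149: longest match 60.160.94.128/25 -> 162.191.69.96
60.202.105.175: longest match 60.0.0.0/6 -> 162.191.69.48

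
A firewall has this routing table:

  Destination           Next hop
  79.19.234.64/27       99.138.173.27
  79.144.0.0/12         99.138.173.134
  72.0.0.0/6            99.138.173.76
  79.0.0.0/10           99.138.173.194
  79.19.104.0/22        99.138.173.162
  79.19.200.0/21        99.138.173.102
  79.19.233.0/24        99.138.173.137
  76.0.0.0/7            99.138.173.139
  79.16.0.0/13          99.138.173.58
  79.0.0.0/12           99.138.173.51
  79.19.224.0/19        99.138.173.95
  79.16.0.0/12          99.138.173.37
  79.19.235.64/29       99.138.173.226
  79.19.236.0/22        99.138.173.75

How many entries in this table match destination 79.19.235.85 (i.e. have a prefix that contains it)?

Prefixes containing 79.19.235.85:
  79.0.0.0/10 (79.0.0.0 - 79.63.255.255)
  79.16.0.0/12 (79.16.0.0 - 79.31.255.255)
  79.16.0.0/13 (79.16.0.0 - 79.23.255.255)
  79.19.224.0/19 (79.19.224.0 - 79.19.255.255)
Total matching entries: 4.

4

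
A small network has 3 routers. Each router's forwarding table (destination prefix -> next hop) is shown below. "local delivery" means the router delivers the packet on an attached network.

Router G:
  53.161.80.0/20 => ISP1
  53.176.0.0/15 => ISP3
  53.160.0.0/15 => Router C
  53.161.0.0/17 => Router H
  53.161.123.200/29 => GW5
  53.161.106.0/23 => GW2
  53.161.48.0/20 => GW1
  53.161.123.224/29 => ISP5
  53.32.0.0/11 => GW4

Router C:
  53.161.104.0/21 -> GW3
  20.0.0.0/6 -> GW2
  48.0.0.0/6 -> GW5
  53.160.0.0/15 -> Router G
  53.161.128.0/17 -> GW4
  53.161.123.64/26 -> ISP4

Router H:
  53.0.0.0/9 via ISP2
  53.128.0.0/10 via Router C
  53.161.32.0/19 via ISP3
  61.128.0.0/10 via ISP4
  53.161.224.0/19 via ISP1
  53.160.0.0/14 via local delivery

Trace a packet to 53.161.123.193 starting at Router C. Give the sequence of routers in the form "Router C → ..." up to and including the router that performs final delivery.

At Router C: longest match for 53.161.123.193 is 53.160.0.0/15 -> Router G
At Router G: longest match for 53.161.123.193 is 53.161.0.0/17 -> Router H
At Router H: longest match for 53.161.123.193 is 53.160.0.0/14 -> local delivery

Router C → Router G → Router H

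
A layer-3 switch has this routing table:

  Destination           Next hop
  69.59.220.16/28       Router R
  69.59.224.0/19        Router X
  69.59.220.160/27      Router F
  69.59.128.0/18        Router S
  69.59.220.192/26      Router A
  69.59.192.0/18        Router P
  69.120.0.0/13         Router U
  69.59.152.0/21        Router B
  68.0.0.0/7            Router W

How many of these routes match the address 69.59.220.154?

2

Prefixes containing 69.59.220.154:
  68.0.0.0/7 (68.0.0.0 - 69.255.255.255)
  69.59.192.0/18 (69.59.192.0 - 69.59.255.255)
Total matching entries: 2.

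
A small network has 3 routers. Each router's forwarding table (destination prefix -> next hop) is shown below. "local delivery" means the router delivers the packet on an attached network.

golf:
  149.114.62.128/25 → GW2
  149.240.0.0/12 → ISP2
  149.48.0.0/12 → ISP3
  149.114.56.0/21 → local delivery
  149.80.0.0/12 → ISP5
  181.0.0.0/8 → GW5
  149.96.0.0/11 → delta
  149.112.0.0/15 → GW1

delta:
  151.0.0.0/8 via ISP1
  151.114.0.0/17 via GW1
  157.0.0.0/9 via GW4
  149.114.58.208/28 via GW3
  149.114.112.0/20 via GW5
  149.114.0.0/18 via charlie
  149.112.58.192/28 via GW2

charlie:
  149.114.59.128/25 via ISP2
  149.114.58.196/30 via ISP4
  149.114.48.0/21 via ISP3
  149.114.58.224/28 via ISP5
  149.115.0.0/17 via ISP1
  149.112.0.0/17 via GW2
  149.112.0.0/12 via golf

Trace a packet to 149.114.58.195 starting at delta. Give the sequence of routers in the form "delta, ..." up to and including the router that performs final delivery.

delta, charlie, golf

At delta: longest match for 149.114.58.195 is 149.114.0.0/18 -> charlie
At charlie: longest match for 149.114.58.195 is 149.112.0.0/12 -> golf
At golf: longest match for 149.114.58.195 is 149.114.56.0/21 -> local delivery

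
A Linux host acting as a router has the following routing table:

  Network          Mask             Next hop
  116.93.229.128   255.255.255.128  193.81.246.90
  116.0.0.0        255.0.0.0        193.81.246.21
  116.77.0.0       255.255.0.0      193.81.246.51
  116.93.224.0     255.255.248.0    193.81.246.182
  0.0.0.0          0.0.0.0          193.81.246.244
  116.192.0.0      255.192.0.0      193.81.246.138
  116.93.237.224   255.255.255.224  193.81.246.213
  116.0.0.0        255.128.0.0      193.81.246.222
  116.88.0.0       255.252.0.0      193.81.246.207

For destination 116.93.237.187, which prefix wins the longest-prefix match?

116.0.0.0/9

Entries matching 116.93.237.187:
  0.0.0.0/0 (default, matches everything)
  116.0.0.0/8 (116.0.0.0 - 116.255.255.255)
  116.0.0.0/9 (116.0.0.0 - 116.127.255.255)
Most specific is 116.0.0.0/9.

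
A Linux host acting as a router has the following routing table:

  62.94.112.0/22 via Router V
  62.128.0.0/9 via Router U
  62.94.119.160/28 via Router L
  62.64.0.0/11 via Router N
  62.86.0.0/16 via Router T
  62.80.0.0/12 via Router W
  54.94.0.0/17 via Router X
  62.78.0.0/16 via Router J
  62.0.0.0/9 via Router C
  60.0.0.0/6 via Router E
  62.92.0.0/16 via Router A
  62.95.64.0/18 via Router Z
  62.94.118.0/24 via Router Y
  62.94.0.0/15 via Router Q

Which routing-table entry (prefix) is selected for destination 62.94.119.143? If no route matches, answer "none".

62.94.0.0/15

Entries matching 62.94.119.143:
  60.0.0.0/6 (60.0.0.0 - 63.255.255.255)
  62.0.0.0/9 (62.0.0.0 - 62.127.255.255)
  62.64.0.0/11 (62.64.0.0 - 62.95.255.255)
  62.80.0.0/12 (62.80.0.0 - 62.95.255.255)
  62.94.0.0/15 (62.94.0.0 - 62.95.255.255)
Most specific is 62.94.0.0/15.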